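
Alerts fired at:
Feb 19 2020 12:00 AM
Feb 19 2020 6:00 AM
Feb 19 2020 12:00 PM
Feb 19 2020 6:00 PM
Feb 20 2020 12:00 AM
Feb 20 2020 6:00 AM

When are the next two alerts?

Feb 20 2020 12:00 PM, Feb 20 2020 6:00 PM

Spacing: 6, 6, 6, 6, 6 h — constant 6 h.
Feb 20 2020 6:00 AM + 6 h = Feb 20 2020 12:00 PM.
Feb 20 2020 12:00 PM + 6 h = Feb 20 2020 6:00 PM.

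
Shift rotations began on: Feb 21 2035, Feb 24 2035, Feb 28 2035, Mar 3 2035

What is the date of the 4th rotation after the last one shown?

Mar 17 2035

Every event lands on a Wednesday or Saturday (gaps cycle 3, 4, 3).
So the schedule is: every Wednesday and Saturday.
Next Wednesday: Mar 7 2035.
The following Saturday is Mar 10 2035.
The following Wednesday is Mar 14 2035.
The following Saturday is Mar 17 2035.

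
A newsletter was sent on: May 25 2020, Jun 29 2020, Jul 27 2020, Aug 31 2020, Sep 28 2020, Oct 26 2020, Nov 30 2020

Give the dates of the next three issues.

Dec 28 2020, Jan 25 2021, Feb 22 2021

Every date is a Monday; gaps 35, 28, 35, 28, 28, 35 days.
Each is the last Monday of its month (at least one falls on the 29th or later, ruling out '4th Monday').
Last Monday of December 2020: Dec 28 2020.
Last Monday of January 2021: Jan 25 2021.
Last Monday of February 2021: Feb 22 2021.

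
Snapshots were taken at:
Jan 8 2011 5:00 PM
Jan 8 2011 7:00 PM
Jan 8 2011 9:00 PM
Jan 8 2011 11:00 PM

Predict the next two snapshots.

Jan 9 2011 1:00 AM, Jan 9 2011 3:00 AM

Gaps: 2, 2, 2 hours — each event is 2 hours after the previous one.
Jan 8 2011 11:00 PM + 2 h = Jan 9 2011 1:00 AM.
Jan 9 2011 1:00 AM + 2 h = Jan 9 2011 3:00 AM.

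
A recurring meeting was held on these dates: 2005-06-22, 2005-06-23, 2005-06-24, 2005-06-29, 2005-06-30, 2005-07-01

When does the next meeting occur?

Gaps: 1, 1, 5, 1, 1 days — not constant, but cyclic with period 3.
The events fall on every Wednesday, Thursday and Friday.
Next Wednesday: 2005-07-06.

2005-07-06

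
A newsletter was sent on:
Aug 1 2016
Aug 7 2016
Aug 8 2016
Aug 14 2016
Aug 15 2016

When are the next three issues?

Aug 21 2016, Aug 22 2016, Aug 28 2016

The gap pattern 6, 1, 6, 1 repeats every 2 events.
These are the Mondays and Sundays of each week.
Next Sunday: Aug 21 2016.
Next Monday: Aug 22 2016.
Next Sunday: Aug 28 2016.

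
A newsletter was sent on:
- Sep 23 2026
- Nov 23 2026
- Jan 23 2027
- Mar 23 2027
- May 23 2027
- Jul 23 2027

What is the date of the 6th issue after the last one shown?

Gaps: 61, 61, 59, 61, 61 days — not constant. Every event is on the 23rd of the month.
Pattern: the 23rd of every 2 months.
Next: September 2027 → Sep 23 2027.
Next: November 2027 → Nov 23 2027.
Next: January 2028 → Jan 23 2028.
March 2028: Mar 23 2028.
Next: May 2028 → May 23 2028.
July 2028: Jul 23 2028.

Jul 23 2028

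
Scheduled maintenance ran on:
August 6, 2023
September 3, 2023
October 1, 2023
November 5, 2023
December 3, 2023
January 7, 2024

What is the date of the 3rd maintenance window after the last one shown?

Gaps: 28, 28, 35, 28, 35 days — a mix of 28 and 35. Every date is a Sunday.
Each is the 1st Sunday of its month.
1st Sunday of February 2024: February 4, 2024.
March 2024 — 1st Sunday is March 3, 2024.
1st Sunday of April 2024: April 7, 2024.

April 7, 2024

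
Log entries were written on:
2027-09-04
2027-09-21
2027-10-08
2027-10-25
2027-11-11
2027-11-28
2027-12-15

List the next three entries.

2028-01-01, 2028-01-18, 2028-02-04

Every event comes 17 days after the last (17, 17, 17, 17, 17, 17).
2027-12-15 + 17 days = 2028-01-01.
2028-01-01 + 17 days = 2028-01-18.
2028-01-18 + 17 days = 2028-02-04.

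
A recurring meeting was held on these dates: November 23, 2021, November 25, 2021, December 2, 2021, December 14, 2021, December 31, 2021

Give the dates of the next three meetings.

January 22, 2022; February 18, 2022; March 22, 2022

The spacing grows by 5 each time: 2, 7, 12, 17 days.
Next gap: 22 days. December 31, 2021 + 22 days = January 22, 2022.
Next gap: 27 days. January 22, 2022 + 27 days = February 18, 2022.
Next gap: 32 days. February 18, 2022 + 32 days = March 22, 2022.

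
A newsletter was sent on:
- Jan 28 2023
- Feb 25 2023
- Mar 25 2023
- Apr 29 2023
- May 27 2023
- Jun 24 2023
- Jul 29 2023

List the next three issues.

Aug 26 2023, Sep 30 2023, Oct 28 2023

Every date is a Saturday; gaps 28, 28, 35, 28, 28, 35 days.
Each is the last Saturday of its month (at least one falls on the 29th or later, ruling out '4th Saturday').
August 2023 ends with Saturday Aug 26 2023.
Last Saturday of September 2023: Sep 30 2023.
Last Saturday of October 2023: Oct 28 2023.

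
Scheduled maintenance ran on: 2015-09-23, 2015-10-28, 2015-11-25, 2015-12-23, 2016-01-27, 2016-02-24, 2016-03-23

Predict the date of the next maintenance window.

2016-04-27

All dates are Wednesdays, 35, 28, 28, 35, 28, 28 days apart.
Specifically, the 4th Wednesday of each month.
April 2016 — 4th Wednesday is 2016-04-27.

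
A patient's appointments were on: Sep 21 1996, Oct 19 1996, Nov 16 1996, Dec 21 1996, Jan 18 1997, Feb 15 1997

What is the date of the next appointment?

All dates are Saturdays, 28, 28, 35, 28, 28 days apart.
Specifically, the 3rd Saturday of each month.
March 1997 — 3rd Saturday is Mar 15 1997.

Mar 15 1997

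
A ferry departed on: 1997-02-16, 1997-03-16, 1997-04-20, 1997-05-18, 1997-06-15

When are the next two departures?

1997-07-20, 1997-08-17

These are Sundays at 28- or 35-day spacing (28, 35, 28, 28).
The pattern: 3rd Sunday of the month.
3rd Sunday of July 1997: 1997-07-20.
August 1997 — 3rd Sunday is 1997-08-17.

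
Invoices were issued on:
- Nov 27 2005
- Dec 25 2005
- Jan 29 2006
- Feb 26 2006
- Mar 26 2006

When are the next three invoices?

All Sundays; the gaps (28, 35, 28, 28) vary with month length.
This is the last Sunday of each month.
April 2006 ends with Sunday Apr 30 2006.
Last Sunday of May 2006: May 28 2006.
June 2006 ends with Sunday Jun 25 2006.

Apr 30 2006, May 28 2006, Jun 25 2006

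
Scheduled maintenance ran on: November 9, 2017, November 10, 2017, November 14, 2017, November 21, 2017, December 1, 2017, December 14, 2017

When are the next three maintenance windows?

December 30, 2017; January 18, 2018; February 9, 2018

Intervals are 1, 4, 7, 10, 13 days — an arithmetic progression with common difference 3.
Next gap: 16 days. December 14, 2017 + 16 days = December 30, 2017.
Next gap: 19 days. December 30, 2017 + 19 days = January 18, 2018.
Next gap: 22 days. January 18, 2018 + 22 days = February 9, 2018.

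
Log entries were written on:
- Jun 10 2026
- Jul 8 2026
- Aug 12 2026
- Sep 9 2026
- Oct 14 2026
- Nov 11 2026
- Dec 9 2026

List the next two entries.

Jan 13 2027, Feb 10 2027

All dates are Wednesdays, 28, 35, 28, 35, 28, 28 days apart.
Specifically, the 2nd Wednesday of each month.
2nd Wednesday of January 2027: Jan 13 2027.
2nd Wednesday of February 2027: Feb 10 2027.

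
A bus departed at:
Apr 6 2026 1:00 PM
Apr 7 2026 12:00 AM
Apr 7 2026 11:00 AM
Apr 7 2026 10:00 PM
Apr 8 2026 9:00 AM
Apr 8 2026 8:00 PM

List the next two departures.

Spacing: 11, 11, 11, 11, 11 h — constant 11 h.
Apr 8 2026 8:00 PM + 11 h = Apr 9 2026 7:00 AM.
Apr 9 2026 7:00 AM + 11 h = Apr 9 2026 6:00 PM.

Apr 9 2026 7:00 AM, Apr 9 2026 6:00 PM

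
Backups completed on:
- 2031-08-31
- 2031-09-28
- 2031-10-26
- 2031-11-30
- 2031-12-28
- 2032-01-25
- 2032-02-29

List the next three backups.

2032-03-28, 2032-04-25, 2032-05-30

These are Sundays with 28, 28, 35, 28, 28, 35-day gaps.
Each is the final Sunday of its month — 2031-08-31 is past the 28th, so '4th Sunday' doesn't fit.
March 2032 ends with Sunday 2032-03-28.
Last Sunday of April 2032: 2032-04-25.
Last Sunday of May 2032: 2032-05-30.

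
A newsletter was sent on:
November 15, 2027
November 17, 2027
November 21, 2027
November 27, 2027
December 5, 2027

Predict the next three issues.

Intervals are 2, 4, 6, 8 days — an arithmetic progression with common difference 2.
Next gap: 10 days. December 5, 2027 + 10 days = December 15, 2027.
Next gap: 12 days. December 15, 2027 + 12 days = December 27, 2027.
Next gap: 14 days. December 27, 2027 + 14 days = January 10, 2028.

December 15, 2027; December 27, 2027; January 10, 2028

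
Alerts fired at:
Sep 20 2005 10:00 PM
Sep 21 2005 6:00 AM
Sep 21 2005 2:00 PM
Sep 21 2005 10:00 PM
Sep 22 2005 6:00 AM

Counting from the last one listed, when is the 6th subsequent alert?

Sep 24 2005 6:00 AM

Spacing: 8, 8, 8, 8 h — constant 8 h.
Sep 22 2005 6:00 AM + 8 h = Sep 22 2005 2:00 PM.
Sep 22 2005 2:00 PM + 8 h = Sep 22 2005 10:00 PM.
Sep 22 2005 10:00 PM + 8 h = Sep 23 2005 6:00 AM.
Sep 23 2005 6:00 AM + 8 h = Sep 23 2005 2:00 PM.
Sep 23 2005 2:00 PM + 8 h = Sep 23 2005 10:00 PM.
Sep 23 2005 10:00 PM + 8 h = Sep 24 2005 6:00 AM.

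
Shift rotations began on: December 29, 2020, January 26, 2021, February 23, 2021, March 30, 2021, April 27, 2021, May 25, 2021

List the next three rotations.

These are Tuesdays with 28, 28, 35, 28, 28-day gaps.
Each is the final Tuesday of its month — December 29, 2020 is past the 28th, so '4th Tuesday' doesn't fit.
Last Tuesday of June 2021: June 29, 2021.
July 2021 ends with Tuesday July 27, 2021.
August 2021 ends with Tuesday August 31, 2021.

June 29, 2021; July 27, 2021; August 31, 2021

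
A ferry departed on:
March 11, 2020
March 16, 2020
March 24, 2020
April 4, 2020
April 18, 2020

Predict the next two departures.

May 5, 2020; May 25, 2020

The spacing grows by 3 each time: 5, 8, 11, 14 days.
Next gap: 17 days. April 18, 2020 + 17 days = May 5, 2020.
Next gap: 20 days. May 5, 2020 + 20 days = May 25, 2020.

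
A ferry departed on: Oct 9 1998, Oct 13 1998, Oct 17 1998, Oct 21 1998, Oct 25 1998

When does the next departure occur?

Every event comes 4 days after the last (4, 4, 4, 4).
Oct 25 1998 + 4 days = Oct 29 1998.

Oct 29 1998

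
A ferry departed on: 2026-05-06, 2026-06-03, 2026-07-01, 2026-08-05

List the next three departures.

2026-09-02, 2026-10-07, 2026-11-04

Gaps: 28, 28, 35 days — a mix of 28 and 35. Every date is a Wednesday.
Each is the 1st Wednesday of its month.
1st Wednesday of September 2026: 2026-09-02.
1st Wednesday of October 2026: 2026-10-07.
1st Wednesday of November 2026: 2026-11-04.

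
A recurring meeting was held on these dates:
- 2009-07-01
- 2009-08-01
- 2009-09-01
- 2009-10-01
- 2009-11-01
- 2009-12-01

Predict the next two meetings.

2010-01-01, 2010-02-01

Gaps: 31, 31, 30, 31, 30 days — not constant. Every event is on the 1st of the month.
Pattern: the 1st of each month.
Next: January 2010 → 2010-01-01.
Next: February 2010 → 2010-02-01.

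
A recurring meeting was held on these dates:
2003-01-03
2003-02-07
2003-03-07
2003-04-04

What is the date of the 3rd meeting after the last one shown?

2003-07-04

All dates are Fridays, 35, 28, 28 days apart.
Specifically, the 1st Friday of each month.
1st Friday of May 2003: 2003-05-02.
June 2003 — 1st Friday is 2003-06-06.
July 2003 — 1st Friday is 2003-07-04.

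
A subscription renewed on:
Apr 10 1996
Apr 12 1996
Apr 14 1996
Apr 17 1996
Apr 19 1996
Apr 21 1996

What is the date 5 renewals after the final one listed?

May 3 1996

Every event lands on a Wednesday or Friday or Sunday (gaps cycle 2, 2, 3, 2, 2).
So the schedule is: every Wednesday, Friday and Sunday.
The following Wednesday is Apr 24 1996.
The following Friday is Apr 26 1996.
The following Sunday is Apr 28 1996.
Next Wednesday: May 1 1996.
The following Friday is May 3 1996.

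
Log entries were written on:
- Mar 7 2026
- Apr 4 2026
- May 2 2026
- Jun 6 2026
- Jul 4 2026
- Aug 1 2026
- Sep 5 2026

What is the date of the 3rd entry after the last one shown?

All dates are Saturdays, 28, 28, 35, 28, 28, 35 days apart.
Specifically, the 1st Saturday of each month.
1st Saturday of October 2026: Oct 3 2026.
1st Saturday of November 2026: Nov 7 2026.
1st Saturday of December 2026: Dec 5 2026.

Dec 5 2026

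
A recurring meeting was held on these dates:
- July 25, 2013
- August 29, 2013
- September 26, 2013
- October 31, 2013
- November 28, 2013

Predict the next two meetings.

Every date is a Thursday; gaps 35, 28, 35, 28 days.
Each is the last Thursday of its month (at least one falls on the 29th or later, ruling out '4th Thursday').
December 2013 ends with Thursday December 26, 2013.
January 2014 ends with Thursday January 30, 2014.

December 26, 2013; January 30, 2014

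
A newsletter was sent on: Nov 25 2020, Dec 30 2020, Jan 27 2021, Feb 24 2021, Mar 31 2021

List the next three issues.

Apr 28 2021, May 26 2021, Jun 30 2021

Every date is a Wednesday; gaps 35, 28, 28, 35 days.
Each is the last Wednesday of its month (at least one falls on the 29th or later, ruling out '4th Wednesday').
April 2021 ends with Wednesday Apr 28 2021.
May 2021 ends with Wednesday May 26 2021.
June 2021 ends with Wednesday Jun 30 2021.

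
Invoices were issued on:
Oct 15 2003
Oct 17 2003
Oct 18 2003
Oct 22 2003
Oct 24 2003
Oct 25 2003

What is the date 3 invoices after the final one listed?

Every event lands on a Wednesday or Friday or Saturday (gaps cycle 2, 1, 4, 2, 1).
So the schedule is: every Wednesday, Friday and Saturday.
The following Wednesday is Oct 29 2003.
The following Friday is Oct 31 2003.
Next Saturday: Nov 1 2003.

Nov 1 2003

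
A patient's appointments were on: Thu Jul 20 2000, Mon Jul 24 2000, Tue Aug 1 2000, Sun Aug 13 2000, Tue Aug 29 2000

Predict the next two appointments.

Intervals are 4, 8, 12, 16 days — an arithmetic progression with common difference 4.
Next gap: 20 days. Tue Aug 29 2000 + 20 days = Mon Sep 18 2000.
Next gap: 24 days. Mon Sep 18 2000 + 24 days = Thu Oct 12 2000.

Mon Sep 18 2000, Thu Oct 12 2000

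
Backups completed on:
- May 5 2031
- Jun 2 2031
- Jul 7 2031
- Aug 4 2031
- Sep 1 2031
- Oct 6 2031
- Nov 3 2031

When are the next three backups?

All dates are Mondays, 28, 35, 28, 28, 35, 28 days apart.
Specifically, the 1st Monday of each month.
1st Monday of December 2031: Dec 1 2031.
1st Monday of January 2032: Jan 5 2032.
February 2032 — 1st Monday is Feb 2 2032.

Dec 1 2031, Jan 5 2032, Feb 2 2032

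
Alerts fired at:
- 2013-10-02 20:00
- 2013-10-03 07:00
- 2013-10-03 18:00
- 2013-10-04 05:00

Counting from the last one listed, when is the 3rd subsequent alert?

2013-10-05 14:00

Gaps: 11, 11, 11 hours — each event is 11 hours after the previous one.
2013-10-04 05:00 + 11 h = 2013-10-04 16:00.
2013-10-04 16:00 + 11 h = 2013-10-05 03:00.
2013-10-05 03:00 + 11 h = 2013-10-05 14:00.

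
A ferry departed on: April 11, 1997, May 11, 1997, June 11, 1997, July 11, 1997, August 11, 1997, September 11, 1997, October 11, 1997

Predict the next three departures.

Each date is the 11th; the gaps (30, 31, 30, 31, 31, 30) track the month lengths.
The rule is the 11th of each month.
November 1997: November 11, 1997.
Next: December 1997 → December 11, 1997.
Next: January 1998 → January 11, 1998.

November 11, 1997; December 11, 1997; January 11, 1998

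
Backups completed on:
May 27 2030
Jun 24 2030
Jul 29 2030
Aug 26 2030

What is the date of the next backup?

Sep 30 2030

All Mondays; the gaps (28, 35, 28) vary with month length.
This is the last Monday of each month.
Last Monday of September 2030: Sep 30 2030.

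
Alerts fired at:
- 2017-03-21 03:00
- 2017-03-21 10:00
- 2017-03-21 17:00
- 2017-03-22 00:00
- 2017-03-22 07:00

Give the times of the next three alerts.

2017-03-22 14:00, 2017-03-22 21:00, 2017-03-23 04:00

Spacing: 7, 7, 7, 7 h — constant 7 h.
2017-03-22 07:00 + 7 h = 2017-03-22 14:00.
2017-03-22 14:00 + 7 h = 2017-03-22 21:00.
2017-03-22 21:00 + 7 h = 2017-03-23 04:00.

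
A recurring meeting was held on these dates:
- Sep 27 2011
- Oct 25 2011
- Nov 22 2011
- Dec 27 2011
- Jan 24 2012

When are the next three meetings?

Feb 28 2012, Mar 27 2012, Apr 24 2012

These are Tuesdays at 28- or 35-day spacing (28, 28, 35, 28).
The pattern: 4th Tuesday of the month.
February 2012 — 4th Tuesday is Feb 28 2012.
March 2012 — 4th Tuesday is Mar 27 2012.
4th Tuesday of April 2012: Apr 24 2012.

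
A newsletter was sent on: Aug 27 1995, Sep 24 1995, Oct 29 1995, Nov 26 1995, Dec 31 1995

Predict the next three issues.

Every date is a Sunday; gaps 28, 35, 28, 35 days.
Each is the last Sunday of its month (at least one falls on the 29th or later, ruling out '4th Sunday').
January 1996 ends with Sunday Jan 28 1996.
February 1996 ends with Sunday Feb 25 1996.
March 1996 ends with Sunday Mar 31 1996.

Jan 28 1996, Feb 25 1996, Mar 31 1996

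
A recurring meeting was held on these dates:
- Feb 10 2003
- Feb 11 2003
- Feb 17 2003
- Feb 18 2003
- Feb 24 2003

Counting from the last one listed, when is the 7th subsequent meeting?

Mar 18 2003

Gaps: 1, 6, 1, 6 days — not constant, but cyclic with period 2.
The events fall on every Monday and Tuesday.
Next Tuesday: Feb 25 2003.
Next Monday: Mar 3 2003.
The following Tuesday is Mar 4 2003.
Next Monday: Mar 10 2003.
Next Tuesday: Mar 11 2003.
The following Monday is Mar 17 2003.
Next Tuesday: Mar 18 2003.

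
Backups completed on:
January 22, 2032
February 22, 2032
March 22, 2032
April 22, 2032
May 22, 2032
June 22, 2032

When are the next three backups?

July 22, 2032; August 22, 2032; September 22, 2032

The day-of-month is always 22 (31, 29, 31, 30, 31 days between events).
So this recurs on the 22nd of each month.
July 2032: July 22, 2032.
Next: August 2032 → August 22, 2032.
Next: September 2032 → September 22, 2032.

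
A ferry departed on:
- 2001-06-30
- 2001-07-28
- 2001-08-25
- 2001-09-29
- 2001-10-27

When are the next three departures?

These are Saturdays with 28, 28, 35, 28-day gaps.
Each is the final Saturday of its month — 2001-06-30 is past the 28th, so '4th Saturday' doesn't fit.
November 2001 ends with Saturday 2001-11-24.
December 2001 ends with Saturday 2001-12-29.
Last Saturday of January 2002: 2002-01-26.

2001-11-24, 2001-12-29, 2002-01-26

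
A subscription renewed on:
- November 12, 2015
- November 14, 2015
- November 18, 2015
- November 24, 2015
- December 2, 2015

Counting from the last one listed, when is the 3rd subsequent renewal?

Intervals are 2, 4, 6, 8 days — an arithmetic progression with common difference 2.
Next gap: 10 days. December 2, 2015 + 10 days = December 12, 2015.
Next gap: 12 days. December 12, 2015 + 12 days = December 24, 2015.
Next gap: 14 days. December 24, 2015 + 14 days = January 7, 2016.

January 7, 2016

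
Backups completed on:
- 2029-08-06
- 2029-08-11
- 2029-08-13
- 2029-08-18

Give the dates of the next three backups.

2029-08-20, 2029-08-25, 2029-08-27

The gap pattern 5, 2, 5 repeats every 2 events.
These are the Mondays and Saturdays of each week.
Next Monday: 2029-08-20.
The following Saturday is 2029-08-25.
The following Monday is 2029-08-27.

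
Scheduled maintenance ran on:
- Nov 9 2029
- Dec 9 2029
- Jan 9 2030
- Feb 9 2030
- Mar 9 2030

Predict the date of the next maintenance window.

Apr 9 2030

Each date is the 9th; the gaps (30, 31, 31, 28) track the month lengths.
The rule is the 9th of each month.
April 2030: Apr 9 2030.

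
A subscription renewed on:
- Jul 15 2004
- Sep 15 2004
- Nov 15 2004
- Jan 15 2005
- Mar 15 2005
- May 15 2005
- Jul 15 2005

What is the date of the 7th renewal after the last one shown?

Each date is the 15th; the gaps (62, 61, 61, 59, 61, 61) track the month lengths.
The rule is the 15th of every 2 months.
Next: September 2005 → Sep 15 2005.
November 2005: Nov 15 2005.
Next: January 2006 → Jan 15 2006.
Next: March 2006 → Mar 15 2006.
May 2006: May 15 2006.
July 2006: Jul 15 2006.
September 2006: Sep 15 2006.

Sep 15 2006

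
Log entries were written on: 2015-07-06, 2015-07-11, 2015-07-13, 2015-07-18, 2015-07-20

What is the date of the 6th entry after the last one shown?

2015-08-10

The gap pattern 5, 2, 5, 2 repeats every 2 events.
These are the Mondays and Saturdays of each week.
Next Saturday: 2015-07-25.
Next Monday: 2015-07-27.
The following Saturday is 2015-08-01.
Next Monday: 2015-08-03.
Next Saturday: 2015-08-08.
The following Monday is 2015-08-10.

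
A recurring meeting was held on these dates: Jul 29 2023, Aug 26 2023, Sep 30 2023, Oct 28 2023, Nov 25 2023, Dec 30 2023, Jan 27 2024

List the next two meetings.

These are Saturdays with 28, 35, 28, 28, 35, 28-day gaps.
Each is the final Saturday of its month — Jul 29 2023 is past the 28th, so '4th Saturday' doesn't fit.
Last Saturday of February 2024: Feb 24 2024.
Last Saturday of March 2024: Mar 30 2024.

Feb 24 2024, Mar 30 2024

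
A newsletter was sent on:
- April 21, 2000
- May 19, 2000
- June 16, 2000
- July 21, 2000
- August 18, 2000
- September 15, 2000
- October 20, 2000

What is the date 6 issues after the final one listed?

Gaps: 28, 28, 35, 28, 28, 35 days — a mix of 28 and 35. Every date is a Friday.
Each is the 3rd Friday of its month.
3rd Friday of November 2000: November 17, 2000.
December 2000 — 3rd Friday is December 15, 2000.
January 2001 — 3rd Friday is January 19, 2001.
February 2001 — 3rd Friday is February 16, 2001.
3rd Friday of March 2001: March 16, 2001.
April 2001 — 3rd Friday is April 20, 2001.

April 20, 2001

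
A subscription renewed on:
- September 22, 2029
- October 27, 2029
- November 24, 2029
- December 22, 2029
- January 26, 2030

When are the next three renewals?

Gaps: 35, 28, 28, 35 days — a mix of 28 and 35. Every date is a Saturday.
Each is the 4th Saturday of its month.
February 2030 — 4th Saturday is February 23, 2030.
March 2030 — 4th Saturday is March 23, 2030.
4th Saturday of April 2030: April 27, 2030.

February 23, 2030; March 23, 2030; April 27, 2030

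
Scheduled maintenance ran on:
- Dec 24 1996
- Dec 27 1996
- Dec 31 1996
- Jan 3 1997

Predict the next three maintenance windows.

The gap pattern 3, 4, 3 repeats every 2 events.
These are the Tuesdays and Fridays of each week.
Next Tuesday: Jan 7 1997.
Next Friday: Jan 10 1997.
Next Tuesday: Jan 14 1997.

Jan 7 1997, Jan 10 1997, Jan 14 1997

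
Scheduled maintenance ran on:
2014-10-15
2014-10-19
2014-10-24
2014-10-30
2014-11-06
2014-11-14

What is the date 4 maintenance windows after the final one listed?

2014-12-26

Intervals are 4, 5, 6, 7, 8 days — an arithmetic progression with common difference 1.
Next gap: 9 days. 2014-11-14 + 9 days = 2014-11-23.
Next gap: 10 days. 2014-11-23 + 10 days = 2014-12-03.
Next gap: 11 days. 2014-12-03 + 11 days = 2014-12-14.
Next gap: 12 days. 2014-12-14 + 12 days = 2014-12-26.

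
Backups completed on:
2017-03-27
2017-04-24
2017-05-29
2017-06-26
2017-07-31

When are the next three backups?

These are Mondays with 28, 35, 28, 35-day gaps.
Each is the final Monday of its month — 2017-05-29 is past the 28th, so '4th Monday' doesn't fit.
August 2017 ends with Monday 2017-08-28.
September 2017 ends with Monday 2017-09-25.
Last Monday of October 2017: 2017-10-30.

2017-08-28, 2017-09-25, 2017-10-30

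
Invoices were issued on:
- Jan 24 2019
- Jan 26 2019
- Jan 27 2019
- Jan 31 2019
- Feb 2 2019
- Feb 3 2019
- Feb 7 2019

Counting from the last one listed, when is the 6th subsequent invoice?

Gaps: 2, 1, 4, 2, 1, 4 days — not constant, but cyclic with period 3.
The events fall on every Thursday, Saturday and Sunday.
Next Saturday: Feb 9 2019.
The following Sunday is Feb 10 2019.
The following Thursday is Feb 14 2019.
The following Saturday is Feb 16 2019.
The following Sunday is Feb 17 2019.
Next Thursday: Feb 21 2019.

Feb 21 2019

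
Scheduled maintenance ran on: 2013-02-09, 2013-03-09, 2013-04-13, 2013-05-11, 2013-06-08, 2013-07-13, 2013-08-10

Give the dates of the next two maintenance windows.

2013-09-14, 2013-10-12

These are Saturdays at 28- or 35-day spacing (28, 35, 28, 28, 35, 28).
The pattern: 2nd Saturday of the month.
September 2013 — 2nd Saturday is 2013-09-14.
2nd Saturday of October 2013: 2013-10-12.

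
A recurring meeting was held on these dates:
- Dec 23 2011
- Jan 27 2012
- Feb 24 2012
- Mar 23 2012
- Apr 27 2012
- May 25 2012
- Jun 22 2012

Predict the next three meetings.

Jul 27 2012, Aug 24 2012, Sep 28 2012

These are Fridays at 28- or 35-day spacing (35, 28, 28, 35, 28, 28).
The pattern: 4th Friday of the month.
4th Friday of July 2012: Jul 27 2012.
4th Friday of August 2012: Aug 24 2012.
4th Friday of September 2012: Sep 28 2012.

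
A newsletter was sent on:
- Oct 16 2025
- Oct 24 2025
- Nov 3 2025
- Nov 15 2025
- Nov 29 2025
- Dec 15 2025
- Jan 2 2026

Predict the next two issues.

Jan 22 2026, Feb 13 2026

Intervals are 8, 10, 12, 14, 16, 18 days — an arithmetic progression with common difference 2.
Next gap: 20 days. Jan 2 2026 + 20 days = Jan 22 2026.
Next gap: 22 days. Jan 22 2026 + 22 days = Feb 13 2026.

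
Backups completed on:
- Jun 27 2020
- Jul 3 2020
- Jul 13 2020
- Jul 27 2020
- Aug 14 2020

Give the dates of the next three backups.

Gaps: 6, 10, 14, 18 days — each gap is 4 larger than the previous one.
Next gap: 22 days. Aug 14 2020 + 22 days = Sep 5 2020.
Next gap: 26 days. Sep 5 2020 + 26 days = Oct 1 2020.
Next gap: 30 days. Oct 1 2020 + 30 days = Oct 31 2020.

Sep 5 2020, Oct 1 2020, Oct 31 2020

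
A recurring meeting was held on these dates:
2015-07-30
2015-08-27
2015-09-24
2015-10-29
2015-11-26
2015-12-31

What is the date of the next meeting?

All Thursdays; the gaps (28, 28, 35, 28, 35) vary with month length.
This is the last Thursday of each month.
Last Thursday of January 2016: 2016-01-28.

2016-01-28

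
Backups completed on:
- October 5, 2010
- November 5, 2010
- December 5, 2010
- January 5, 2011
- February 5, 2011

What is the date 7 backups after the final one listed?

September 5, 2011

The day-of-month is always 5 (31, 30, 31, 31 days between events).
So this recurs on the 5th of each month.
March 2011: March 5, 2011.
Next: April 2011 → April 5, 2011.
May 2011: May 5, 2011.
June 2011: June 5, 2011.
July 2011: July 5, 2011.
Next: August 2011 → August 5, 2011.
Next: September 2011 → September 5, 2011.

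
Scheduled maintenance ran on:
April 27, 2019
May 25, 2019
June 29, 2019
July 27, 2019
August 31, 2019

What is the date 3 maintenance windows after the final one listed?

These are Saturdays with 28, 35, 28, 35-day gaps.
Each is the final Saturday of its month — June 29, 2019 is past the 28th, so '4th Saturday' doesn't fit.
September 2019 ends with Saturday September 28, 2019.
October 2019 ends with Saturday October 26, 2019.
November 2019 ends with Saturday November 30, 2019.

November 30, 2019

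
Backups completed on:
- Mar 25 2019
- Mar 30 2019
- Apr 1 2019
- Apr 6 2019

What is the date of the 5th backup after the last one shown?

Every event lands on a Monday or Saturday (gaps cycle 5, 2, 5).
So the schedule is: every Monday and Saturday.
The following Monday is Apr 8 2019.
Next Saturday: Apr 13 2019.
The following Monday is Apr 15 2019.
Next Saturday: Apr 20 2019.
The following Monday is Apr 22 2019.

Apr 22 2019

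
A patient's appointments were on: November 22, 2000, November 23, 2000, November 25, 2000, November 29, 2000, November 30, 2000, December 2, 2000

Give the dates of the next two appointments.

Every event lands on a Wednesday or Thursday or Saturday (gaps cycle 1, 2, 4, 1, 2).
So the schedule is: every Wednesday, Thursday and Saturday.
Next Wednesday: December 6, 2000.
The following Thursday is December 7, 2000.

December 6, 2000; December 7, 2000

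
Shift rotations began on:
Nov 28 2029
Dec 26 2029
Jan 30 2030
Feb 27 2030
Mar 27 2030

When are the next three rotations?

Apr 24 2030, May 29 2030, Jun 26 2030

All Wednesdays; the gaps (28, 35, 28, 28) vary with month length.
This is the last Wednesday of each month.
April 2030 ends with Wednesday Apr 24 2030.
Last Wednesday of May 2030: May 29 2030.
Last Wednesday of June 2030: Jun 26 2030.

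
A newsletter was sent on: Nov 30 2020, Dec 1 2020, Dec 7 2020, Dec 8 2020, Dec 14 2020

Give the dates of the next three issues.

Gaps: 1, 6, 1, 6 days — not constant, but cyclic with period 2.
The events fall on every Monday and Tuesday.
Next Tuesday: Dec 15 2020.
The following Monday is Dec 21 2020.
The following Tuesday is Dec 22 2020.

Dec 15 2020, Dec 21 2020, Dec 22 2020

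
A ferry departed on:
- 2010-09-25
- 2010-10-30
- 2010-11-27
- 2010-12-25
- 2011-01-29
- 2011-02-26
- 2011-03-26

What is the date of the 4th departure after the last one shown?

These are Saturdays with 35, 28, 28, 35, 28, 28-day gaps.
Each is the final Saturday of its month — 2010-10-30 is past the 28th, so '4th Saturday' doesn't fit.
Last Saturday of April 2011: 2011-04-30.
May 2011 ends with Saturday 2011-05-28.
Last Saturday of June 2011: 2011-06-25.
Last Saturday of July 2011: 2011-07-30.

2011-07-30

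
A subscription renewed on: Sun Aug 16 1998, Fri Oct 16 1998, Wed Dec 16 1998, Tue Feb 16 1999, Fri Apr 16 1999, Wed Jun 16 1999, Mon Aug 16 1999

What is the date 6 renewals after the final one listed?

The day-of-month is always 16 (61, 61, 62, 59, 61, 61 days between events).
So this recurs on the 16th of every 2 months.
October 1999: Sat Oct 16 1999.
December 1999: Thu Dec 16 1999.
February 2000: Wed Feb 16 2000.
April 2000: Sun Apr 16 2000.
Next: June 2000 → Fri Jun 16 2000.
Next: August 2000 → Wed Aug 16 2000.

Wed Aug 16 2000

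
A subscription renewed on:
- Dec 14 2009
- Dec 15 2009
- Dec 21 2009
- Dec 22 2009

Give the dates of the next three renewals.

Dec 28 2009, Dec 29 2009, Jan 4 2010

Gaps: 1, 6, 1 days — not constant, but cyclic with period 2.
The events fall on every Monday and Tuesday.
Next Monday: Dec 28 2009.
Next Tuesday: Dec 29 2009.
The following Monday is Jan 4 2010.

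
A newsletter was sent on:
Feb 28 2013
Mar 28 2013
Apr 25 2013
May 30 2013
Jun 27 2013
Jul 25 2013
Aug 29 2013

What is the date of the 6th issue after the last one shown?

All Thursdays; the gaps (28, 28, 35, 28, 28, 35) vary with month length.
This is the last Thursday of each month.
Last Thursday of September 2013: Sep 26 2013.
Last Thursday of October 2013: Oct 31 2013.
Last Thursday of November 2013: Nov 28 2013.
Last Thursday of December 2013: Dec 26 2013.
January 2014 ends with Thursday Jan 30 2014.
Last Thursday of February 2014: Feb 27 2014.

Feb 27 2014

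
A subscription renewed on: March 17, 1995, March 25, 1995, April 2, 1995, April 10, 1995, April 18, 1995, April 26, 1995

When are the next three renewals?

May 4, 1995; May 12, 1995; May 20, 1995

Every event comes 8 days after the last (8, 8, 8, 8, 8).
April 26, 1995 + 8 days = May 4, 1995.
May 4, 1995 + 8 days = May 12, 1995.
May 12, 1995 + 8 days = May 20, 1995.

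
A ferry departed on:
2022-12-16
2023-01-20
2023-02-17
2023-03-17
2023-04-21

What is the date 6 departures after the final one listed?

All dates are Fridays, 35, 28, 28, 35 days apart.
Specifically, the 3rd Friday of each month.
3rd Friday of May 2023: 2023-05-19.
June 2023 — 3rd Friday is 2023-06-16.
3rd Friday of July 2023: 2023-07-21.
3rd Friday of August 2023: 2023-08-18.
September 2023 — 3rd Friday is 2023-09-15.
3rd Friday of October 2023: 2023-10-20.

2023-10-20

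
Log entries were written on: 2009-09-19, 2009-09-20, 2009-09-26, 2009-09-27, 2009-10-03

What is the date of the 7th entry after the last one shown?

The gap pattern 1, 6, 1, 6 repeats every 2 events.
These are the Saturdays and Sundays of each week.
The following Sunday is 2009-10-04.
The following Saturday is 2009-10-10.
Next Sunday: 2009-10-11.
The following Saturday is 2009-10-17.
The following Sunday is 2009-10-18.
The following Saturday is 2009-10-24.
Next Sunday: 2009-10-25.

2009-10-25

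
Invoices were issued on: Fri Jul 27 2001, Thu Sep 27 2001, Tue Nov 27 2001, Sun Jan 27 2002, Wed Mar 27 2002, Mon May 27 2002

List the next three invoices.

Gaps: 62, 61, 61, 59, 61 days — not constant. Every event is on the 27th of the month.
Pattern: the 27th of every 2 months.
Next: July 2002 → Sat Jul 27 2002.
September 2002: Fri Sep 27 2002.
November 2002: Wed Nov 27 2002.

Sat Jul 27 2002, Fri Sep 27 2002, Wed Nov 27 2002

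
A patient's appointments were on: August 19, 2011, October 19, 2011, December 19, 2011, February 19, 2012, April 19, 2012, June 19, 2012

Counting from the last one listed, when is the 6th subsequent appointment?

June 19, 2013

Gaps: 61, 61, 62, 60, 61 days — not constant. Every event is on the 19th of the month.
Pattern: the 19th of every 2 months.
August 2012: August 19, 2012.
Next: October 2012 → October 19, 2012.
Next: December 2012 → December 19, 2012.
February 2013: February 19, 2013.
Next: April 2013 → April 19, 2013.
June 2013: June 19, 2013.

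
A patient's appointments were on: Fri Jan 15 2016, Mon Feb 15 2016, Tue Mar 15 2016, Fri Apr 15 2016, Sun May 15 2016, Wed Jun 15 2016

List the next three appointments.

The day-of-month is always 15 (31, 29, 31, 30, 31 days between events).
So this recurs on the 15th of each month.
July 2016: Fri Jul 15 2016.
August 2016: Mon Aug 15 2016.
September 2016: Thu Sep 15 2016.

Fri Jul 15 2016, Mon Aug 15 2016, Thu Sep 15 2016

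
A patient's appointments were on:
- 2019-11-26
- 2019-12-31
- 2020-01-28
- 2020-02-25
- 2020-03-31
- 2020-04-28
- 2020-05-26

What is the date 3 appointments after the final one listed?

These are Tuesdays with 35, 28, 28, 35, 28, 28-day gaps.
Each is the final Tuesday of its month — 2019-12-31 is past the 28th, so '4th Tuesday' doesn't fit.
June 2020 ends with Tuesday 2020-06-30.
July 2020 ends with Tuesday 2020-07-28.
Last Tuesday of August 2020: 2020-08-25.

2020-08-25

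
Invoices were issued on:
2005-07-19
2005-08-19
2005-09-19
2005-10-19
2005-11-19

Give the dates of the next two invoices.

Gaps: 31, 31, 30, 31 days — not constant. Every event is on the 19th of the month.
Pattern: the 19th of each month.
Next: December 2005 → 2005-12-19.
January 2006: 2006-01-19.

2005-12-19, 2006-01-19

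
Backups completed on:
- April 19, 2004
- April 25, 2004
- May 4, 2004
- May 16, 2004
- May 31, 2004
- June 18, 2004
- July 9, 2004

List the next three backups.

Gaps: 6, 9, 12, 15, 18, 21 days — each gap is 3 larger than the previous one.
Next gap: 24 days. July 9, 2004 + 24 days = August 2, 2004.
Next gap: 27 days. August 2, 2004 + 27 days = August 29, 2004.
Next gap: 30 days. August 29, 2004 + 30 days = September 28, 2004.

August 2, 2004; August 29, 2004; September 28, 2004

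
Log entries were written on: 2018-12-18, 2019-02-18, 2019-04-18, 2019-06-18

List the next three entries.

2019-08-18, 2019-10-18, 2019-12-18

Gaps: 62, 59, 61 days — not constant. Every event is on the 18th of the month.
Pattern: the 18th of every 2 months.
August 2019: 2019-08-18.
Next: October 2019 → 2019-10-18.
December 2019: 2019-12-18.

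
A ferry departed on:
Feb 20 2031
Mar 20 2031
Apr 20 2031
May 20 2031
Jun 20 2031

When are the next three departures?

Each date is the 20th; the gaps (28, 31, 30, 31) track the month lengths.
The rule is the 20th of each month.
July 2031: Jul 20 2031.
August 2031: Aug 20 2031.
September 2031: Sep 20 2031.

Jul 20 2031, Aug 20 2031, Sep 20 2031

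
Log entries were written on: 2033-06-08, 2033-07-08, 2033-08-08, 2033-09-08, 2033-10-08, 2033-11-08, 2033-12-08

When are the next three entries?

2034-01-08, 2034-02-08, 2034-03-08

Each date is the 8th; the gaps (30, 31, 31, 30, 31, 30) track the month lengths.
The rule is the 8th of each month.
Next: January 2034 → 2034-01-08.
Next: February 2034 → 2034-02-08.
Next: March 2034 → 2034-03-08.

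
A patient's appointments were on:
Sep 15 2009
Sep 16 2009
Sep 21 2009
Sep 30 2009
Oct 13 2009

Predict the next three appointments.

Gaps: 1, 5, 9, 13 days — each gap is 4 larger than the previous one.
Next gap: 17 days. Oct 13 2009 + 17 days = Oct 30 2009.
Next gap: 21 days. Oct 30 2009 + 21 days = Nov 20 2009.
Next gap: 25 days. Nov 20 2009 + 25 days = Dec 15 2009.

Oct 30 2009, Nov 20 2009, Dec 15 2009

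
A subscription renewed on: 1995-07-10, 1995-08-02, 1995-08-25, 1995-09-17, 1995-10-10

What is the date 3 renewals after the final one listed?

Gaps between consecutive events: 23, 23, 23, 23 days — a constant 23-day interval.
1995-10-10 + 23 days = 1995-11-02.
1995-11-02 + 23 days = 1995-11-25.
1995-11-25 + 23 days = 1995-12-18.

1995-12-18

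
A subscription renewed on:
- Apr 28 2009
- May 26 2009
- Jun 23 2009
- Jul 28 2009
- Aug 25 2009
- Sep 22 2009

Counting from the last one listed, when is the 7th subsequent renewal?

Apr 27 2010

These are Tuesdays at 28- or 35-day spacing (28, 28, 35, 28, 28).
The pattern: 4th Tuesday of the month.
October 2009 — 4th Tuesday is Oct 27 2009.
4th Tuesday of November 2009: Nov 24 2009.
4th Tuesday of December 2009: Dec 22 2009.
4th Tuesday of January 2010: Jan 26 2010.
4th Tuesday of February 2010: Feb 23 2010.
March 2010 — 4th Tuesday is Mar 23 2010.
4th Tuesday of April 2010: Apr 27 2010.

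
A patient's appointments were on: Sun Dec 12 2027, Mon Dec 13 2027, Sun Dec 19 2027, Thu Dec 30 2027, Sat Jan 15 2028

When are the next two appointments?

Gaps: 1, 6, 11, 16 days — each gap is 5 larger than the previous one.
Next gap: 21 days. Sat Jan 15 2028 + 21 days = Sat Feb 5 2028.
Next gap: 26 days. Sat Feb 5 2028 + 26 days = Thu Mar 2 2028.

Sat Feb 5 2028, Thu Mar 2 2028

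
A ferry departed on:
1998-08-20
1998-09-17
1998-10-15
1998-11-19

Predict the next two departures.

These are Thursdays at 28- or 35-day spacing (28, 28, 35).
The pattern: 3rd Thursday of the month.
3rd Thursday of December 1998: 1998-12-17.
3rd Thursday of January 1999: 1999-01-21.

1998-12-17, 1999-01-21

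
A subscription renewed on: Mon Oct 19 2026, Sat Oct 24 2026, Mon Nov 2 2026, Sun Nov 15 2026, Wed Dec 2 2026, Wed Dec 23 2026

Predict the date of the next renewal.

Gaps: 5, 9, 13, 17, 21 days — each gap is 4 larger than the previous one.
Next gap: 25 days. Wed Dec 23 2026 + 25 days = Sun Jan 17 2027.

Sun Jan 17 2027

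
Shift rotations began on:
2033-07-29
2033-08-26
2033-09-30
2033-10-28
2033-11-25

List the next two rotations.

Every date is a Friday; gaps 28, 35, 28, 28 days.
Each is the last Friday of its month (at least one falls on the 29th or later, ruling out '4th Friday').
Last Friday of December 2033: 2033-12-30.
Last Friday of January 2034: 2034-01-27.

2033-12-30, 2034-01-27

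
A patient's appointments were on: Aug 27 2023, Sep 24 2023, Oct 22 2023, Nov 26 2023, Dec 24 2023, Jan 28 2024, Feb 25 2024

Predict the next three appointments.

All dates are Sundays, 28, 28, 35, 28, 35, 28 days apart.
Specifically, the 4th Sunday of each month.
March 2024 — 4th Sunday is Mar 24 2024.
April 2024 — 4th Sunday is Apr 28 2024.
4th Sunday of May 2024: May 26 2024.

Mar 24 2024, Apr 28 2024, May 26 2024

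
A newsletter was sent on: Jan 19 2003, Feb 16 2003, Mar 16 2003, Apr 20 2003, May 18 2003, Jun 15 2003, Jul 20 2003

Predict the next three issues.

Aug 17 2003, Sep 21 2003, Oct 19 2003

Gaps: 28, 28, 35, 28, 28, 35 days — a mix of 28 and 35. Every date is a Sunday.
Each is the 3rd Sunday of its month.
3rd Sunday of August 2003: Aug 17 2003.
September 2003 — 3rd Sunday is Sep 21 2003.
October 2003 — 3rd Sunday is Oct 19 2003.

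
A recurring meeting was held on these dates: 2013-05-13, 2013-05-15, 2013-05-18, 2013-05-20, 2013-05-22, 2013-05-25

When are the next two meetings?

The gap pattern 2, 3, 2, 2, 3 repeats every 3 events.
These are the Mondays, Wednesdays and Saturdays of each week.
Next Monday: 2013-05-27.
The following Wednesday is 2013-05-29.

2013-05-27, 2013-05-29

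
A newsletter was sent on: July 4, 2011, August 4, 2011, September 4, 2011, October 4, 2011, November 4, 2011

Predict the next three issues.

December 4, 2011; January 4, 2012; February 4, 2012

Gaps: 31, 31, 30, 31 days — not constant. Every event is on the 4th of the month.
Pattern: the 4th of each month.
Next: December 2011 → December 4, 2011.
January 2012: January 4, 2012.
February 2012: February 4, 2012.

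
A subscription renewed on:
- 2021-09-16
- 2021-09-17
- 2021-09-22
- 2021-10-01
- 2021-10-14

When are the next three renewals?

2021-10-31, 2021-11-21, 2021-12-16

Intervals are 1, 5, 9, 13 days — an arithmetic progression with common difference 4.
Next gap: 17 days. 2021-10-14 + 17 days = 2021-10-31.
Next gap: 21 days. 2021-10-31 + 21 days = 2021-11-21.
Next gap: 25 days. 2021-11-21 + 25 days = 2021-12-16.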